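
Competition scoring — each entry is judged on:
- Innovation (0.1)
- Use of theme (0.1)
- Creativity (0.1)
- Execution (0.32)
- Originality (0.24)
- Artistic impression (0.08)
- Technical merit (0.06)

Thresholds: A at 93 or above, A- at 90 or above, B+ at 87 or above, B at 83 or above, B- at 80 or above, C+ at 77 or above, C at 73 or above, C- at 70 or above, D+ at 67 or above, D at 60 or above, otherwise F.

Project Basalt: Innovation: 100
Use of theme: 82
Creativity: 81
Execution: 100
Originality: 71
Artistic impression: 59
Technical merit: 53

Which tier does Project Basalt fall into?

Weighted total:
  Innovation 100 × 0.1 = 10
  Use of theme 82 × 0.1 = 8.2
  Creativity 81 × 0.1 = 8.1
  Execution 100 × 0.32 = 32
  Originality 71 × 0.24 = 17.04
  Artistic impression 59 × 0.08 = 4.72
  Technical merit 53 × 0.06 = 3.18
Sum = 83.24
83.24 is ≥ 83 and < 87 → B

B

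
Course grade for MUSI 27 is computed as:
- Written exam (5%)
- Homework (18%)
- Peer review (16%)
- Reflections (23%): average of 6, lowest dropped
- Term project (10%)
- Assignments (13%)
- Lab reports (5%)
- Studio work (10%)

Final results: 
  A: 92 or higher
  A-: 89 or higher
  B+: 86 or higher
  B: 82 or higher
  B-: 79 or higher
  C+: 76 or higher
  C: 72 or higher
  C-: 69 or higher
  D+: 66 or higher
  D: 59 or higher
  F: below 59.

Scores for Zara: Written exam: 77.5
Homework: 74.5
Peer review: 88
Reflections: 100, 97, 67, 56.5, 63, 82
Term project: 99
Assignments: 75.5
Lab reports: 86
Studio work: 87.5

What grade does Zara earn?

Reflections: drop 56.5 → average of remaining 5 = 409/5 = 81.8
Weighted total:
  Written exam 77.5 × 0.05 = 3.875
  Homework 74.5 × 0.18 = 13.41
  Peer review 88 × 0.16 = 14.08
  Reflections 81.8 × 0.23 = 18.814
  Term project 99 × 0.1 = 9.9
  Assignments 75.5 × 0.13 = 9.815
  Lab reports 86 × 0.05 = 4.3
  Studio work 87.5 × 0.1 = 8.75
Sum = 82.944
82.944 is ≥ 82 and < 86 → B

B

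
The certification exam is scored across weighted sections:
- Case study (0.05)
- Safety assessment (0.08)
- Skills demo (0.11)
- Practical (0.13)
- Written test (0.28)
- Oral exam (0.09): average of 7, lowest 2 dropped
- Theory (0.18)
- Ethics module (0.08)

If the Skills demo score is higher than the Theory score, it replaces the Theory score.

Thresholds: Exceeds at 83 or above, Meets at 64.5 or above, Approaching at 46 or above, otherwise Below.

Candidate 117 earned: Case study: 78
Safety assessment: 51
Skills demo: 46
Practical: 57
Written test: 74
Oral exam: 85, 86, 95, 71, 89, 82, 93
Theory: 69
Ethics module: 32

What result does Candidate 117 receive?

Oral exam: drop 71, 82 → average of remaining 5 = 448/5 = 89.6
Skills demo (46) ≤ Theory (69), so Theory stays at 69.
Weighted total:
  Case study 78 × 0.05 = 3.9
  Safety assessment 51 × 0.08 = 4.08
  Skills demo 46 × 0.11 = 5.06
  Practical 57 × 0.13 = 7.41
  Written test 74 × 0.28 = 20.72
  Oral exam 89.6 × 0.09 = 8.064
  Theory 69 × 0.18 = 12.42
  Ethics module 32 × 0.08 = 2.56
Sum = 64.214
64.214 is ≥ 46 and < 64.5 → Approaching

Approaching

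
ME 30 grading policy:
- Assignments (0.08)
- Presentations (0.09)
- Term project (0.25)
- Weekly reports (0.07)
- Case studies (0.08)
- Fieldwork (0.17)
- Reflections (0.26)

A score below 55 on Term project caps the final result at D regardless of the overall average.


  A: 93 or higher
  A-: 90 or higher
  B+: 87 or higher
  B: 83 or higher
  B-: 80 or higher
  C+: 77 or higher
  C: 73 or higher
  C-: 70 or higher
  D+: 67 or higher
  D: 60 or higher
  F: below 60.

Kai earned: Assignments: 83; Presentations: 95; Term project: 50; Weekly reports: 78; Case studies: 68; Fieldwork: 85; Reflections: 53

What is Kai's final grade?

D

Term project score 50 < 55: minimum not met.
Weighted total:
  Assignments 83 × 0.08 = 6.64
  Presentations 95 × 0.09 = 8.55
  Term project 50 × 0.25 = 12.5
  Weekly reports 78 × 0.07 = 5.46
  Case studies 68 × 0.08 = 5.44
  Fieldwork 85 × 0.17 = 14.45
  Reflections 53 × 0.26 = 13.78
Sum = 66.82
66.82 would be D; cap at D applies → D.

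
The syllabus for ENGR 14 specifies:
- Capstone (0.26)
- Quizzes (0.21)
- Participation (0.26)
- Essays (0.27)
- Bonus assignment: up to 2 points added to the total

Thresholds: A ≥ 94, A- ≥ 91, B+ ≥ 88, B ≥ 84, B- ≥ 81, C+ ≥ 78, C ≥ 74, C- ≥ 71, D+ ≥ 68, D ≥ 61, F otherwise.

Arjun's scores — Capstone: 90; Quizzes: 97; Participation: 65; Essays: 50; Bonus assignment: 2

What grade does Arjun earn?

C

Weighted total:
  Capstone 90 × 0.26 = 23.4
  Quizzes 97 × 0.21 = 20.37
  Participation 65 × 0.26 = 16.9
  Essays 50 × 0.27 = 13.5
Sum = 74.17
Bonus assignment: 74.17 + 2 = 76.17
76.17 is ≥ 74 and < 78 → C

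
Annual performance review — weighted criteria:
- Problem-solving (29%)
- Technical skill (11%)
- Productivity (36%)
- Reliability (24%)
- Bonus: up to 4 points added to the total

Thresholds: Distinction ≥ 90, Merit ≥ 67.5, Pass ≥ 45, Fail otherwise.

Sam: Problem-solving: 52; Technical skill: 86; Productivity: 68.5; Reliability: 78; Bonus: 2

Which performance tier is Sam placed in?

Merit

Weighted total:
  Problem-solving 52 × 0.29 = 15.08
  Technical skill 86 × 0.11 = 9.46
  Productivity 68.5 × 0.36 = 24.66
  Reliability 78 × 0.24 = 18.72
Sum = 67.92
Bonus: 67.92 + 2 = 69.92
69.92 is ≥ 67.5 and < 90 → Merit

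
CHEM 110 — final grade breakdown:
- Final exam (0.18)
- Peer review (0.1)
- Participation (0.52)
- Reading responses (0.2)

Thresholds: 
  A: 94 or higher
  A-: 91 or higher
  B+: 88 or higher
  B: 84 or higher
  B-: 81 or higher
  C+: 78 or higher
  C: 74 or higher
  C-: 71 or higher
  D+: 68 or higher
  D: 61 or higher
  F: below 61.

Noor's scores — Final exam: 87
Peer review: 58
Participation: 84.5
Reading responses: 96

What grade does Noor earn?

B

Weighted total:
  Final exam 87 × 0.18 = 15.66
  Peer review 58 × 0.1 = 5.8
  Participation 84.5 × 0.52 = 43.94
  Reading responses 96 × 0.2 = 19.2
Sum = 84.6
84.6 is ≥ 84 and < 88 → B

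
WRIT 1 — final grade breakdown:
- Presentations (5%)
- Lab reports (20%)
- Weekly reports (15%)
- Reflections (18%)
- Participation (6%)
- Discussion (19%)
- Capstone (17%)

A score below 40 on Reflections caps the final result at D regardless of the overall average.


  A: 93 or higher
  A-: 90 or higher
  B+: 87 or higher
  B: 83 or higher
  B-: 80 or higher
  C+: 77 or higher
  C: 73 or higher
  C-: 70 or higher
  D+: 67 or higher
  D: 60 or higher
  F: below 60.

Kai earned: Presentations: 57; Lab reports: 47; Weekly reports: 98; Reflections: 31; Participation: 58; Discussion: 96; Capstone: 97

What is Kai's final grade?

Reflections score 31 < 40: minimum not met.
Weighted total:
  Presentations 57 × 0.05 = 2.85
  Lab reports 47 × 0.2 = 9.4
  Weekly reports 98 × 0.15 = 14.7
  Reflections 31 × 0.18 = 5.58
  Participation 58 × 0.06 = 3.48
  Discussion 96 × 0.19 = 18.24
  Capstone 97 × 0.17 = 16.49
Sum = 70.74
70.74 would be C-; cap at D applies → D.

D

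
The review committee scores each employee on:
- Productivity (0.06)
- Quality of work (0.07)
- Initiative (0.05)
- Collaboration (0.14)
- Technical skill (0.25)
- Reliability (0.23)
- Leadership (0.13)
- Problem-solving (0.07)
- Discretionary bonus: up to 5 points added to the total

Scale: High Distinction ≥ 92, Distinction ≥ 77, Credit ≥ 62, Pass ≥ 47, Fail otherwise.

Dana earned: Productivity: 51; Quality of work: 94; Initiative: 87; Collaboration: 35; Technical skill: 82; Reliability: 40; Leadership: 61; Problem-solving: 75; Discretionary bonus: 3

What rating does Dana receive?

Weighted total:
  Productivity 51 × 0.06 = 3.06
  Quality of work 94 × 0.07 = 6.58
  Initiative 87 × 0.05 = 4.35
  Collaboration 35 × 0.14 = 4.9
  Technical skill 82 × 0.25 = 20.5
  Reliability 40 × 0.23 = 9.2
  Leadership 61 × 0.13 = 7.93
  Problem-solving 75 × 0.07 = 5.25
Sum = 61.77
Discretionary bonus: 61.77 + 3 = 64.77
64.77 is ≥ 62 and < 77 → Credit

Credit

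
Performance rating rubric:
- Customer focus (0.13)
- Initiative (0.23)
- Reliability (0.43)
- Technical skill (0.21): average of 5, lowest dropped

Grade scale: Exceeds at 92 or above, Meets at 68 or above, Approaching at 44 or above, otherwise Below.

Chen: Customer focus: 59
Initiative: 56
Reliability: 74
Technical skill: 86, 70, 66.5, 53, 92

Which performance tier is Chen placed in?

Meets

Technical skill: drop 53 → average of remaining 4 = 314.5/4 = 78.625
Weighted total:
  Customer focus 59 × 0.13 = 7.67
  Initiative 56 × 0.23 = 12.88
  Reliability 74 × 0.43 = 31.82
  Technical skill 78.625 × 0.21 = 16.51125
Sum = 68.88125
68.88125 is ≥ 68 and < 92 → Meets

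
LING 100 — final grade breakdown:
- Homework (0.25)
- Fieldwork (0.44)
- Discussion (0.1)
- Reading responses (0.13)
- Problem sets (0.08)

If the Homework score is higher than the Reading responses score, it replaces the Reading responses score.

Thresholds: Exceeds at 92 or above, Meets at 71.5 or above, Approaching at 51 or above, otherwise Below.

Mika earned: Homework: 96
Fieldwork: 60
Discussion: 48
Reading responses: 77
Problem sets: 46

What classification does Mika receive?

Approaching

Homework (96) > Reading responses (77), so Reading responses counts as 96.
Weighted total:
  Homework 96 × 0.25 = 24
  Fieldwork 60 × 0.44 = 26.4
  Discussion 48 × 0.1 = 4.8
  Reading responses 96 × 0.13 = 12.48
  Problem sets 46 × 0.08 = 3.68
Sum = 71.36
71.36 is ≥ 51 and < 71.5 → Approaching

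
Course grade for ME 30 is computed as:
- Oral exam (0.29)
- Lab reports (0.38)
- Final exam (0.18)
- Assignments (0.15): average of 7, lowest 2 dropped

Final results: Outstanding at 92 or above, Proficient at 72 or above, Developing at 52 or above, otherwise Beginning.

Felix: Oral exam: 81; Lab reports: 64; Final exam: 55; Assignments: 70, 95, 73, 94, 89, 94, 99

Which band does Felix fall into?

Assignments: drop 70, 73 → average of remaining 5 = 471/5 = 94.2
Weighted total:
  Oral exam 81 × 0.29 = 23.49
  Lab reports 64 × 0.38 = 24.32
  Final exam 55 × 0.18 = 9.9
  Assignments 94.2 × 0.15 = 14.13
Sum = 71.84
71.84 is ≥ 52 and < 72 → Developing

Developing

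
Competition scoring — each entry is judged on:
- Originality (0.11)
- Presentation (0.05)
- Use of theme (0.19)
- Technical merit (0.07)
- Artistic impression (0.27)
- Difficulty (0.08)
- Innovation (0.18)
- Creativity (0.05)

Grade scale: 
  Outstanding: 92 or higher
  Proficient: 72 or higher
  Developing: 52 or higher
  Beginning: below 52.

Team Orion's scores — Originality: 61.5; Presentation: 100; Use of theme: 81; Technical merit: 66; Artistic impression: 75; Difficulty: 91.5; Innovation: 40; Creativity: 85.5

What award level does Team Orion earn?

Developing

Weighted total:
  Originality 61.5 × 0.11 = 6.765
  Presentation 100 × 0.05 = 5
  Use of theme 81 × 0.19 = 15.39
  Technical merit 66 × 0.07 = 4.62
  Artistic impression 75 × 0.27 = 20.25
  Difficulty 91.5 × 0.08 = 7.32
  Innovation 40 × 0.18 = 7.2
  Creativity 85.5 × 0.05 = 4.275
Sum = 70.82
70.82 is ≥ 52 and < 72 → Developing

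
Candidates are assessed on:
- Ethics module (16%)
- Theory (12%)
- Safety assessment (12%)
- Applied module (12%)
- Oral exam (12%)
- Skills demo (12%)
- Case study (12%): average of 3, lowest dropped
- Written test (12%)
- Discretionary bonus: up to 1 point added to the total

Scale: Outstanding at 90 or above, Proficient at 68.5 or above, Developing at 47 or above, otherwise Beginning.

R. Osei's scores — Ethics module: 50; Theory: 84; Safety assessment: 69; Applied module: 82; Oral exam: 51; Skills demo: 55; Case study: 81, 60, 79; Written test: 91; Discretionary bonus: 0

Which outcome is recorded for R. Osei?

Case study: drop 60 → average of remaining 2 = 160/2 = 80
Weighted total:
  Ethics module 50 × 0.16 = 8
  Theory 84 × 0.12 = 10.08
  Safety assessment 69 × 0.12 = 8.28
  Applied module 82 × 0.12 = 9.84
  Oral exam 51 × 0.12 = 6.12
  Skills demo 55 × 0.12 = 6.6
  Case study 80 × 0.12 = 9.6
  Written test 91 × 0.12 = 10.92
Sum = 69.44
Discretionary bonus: 69.44 + 0 = 69.44
69.44 is ≥ 68.5 and < 90 → Proficient

Proficient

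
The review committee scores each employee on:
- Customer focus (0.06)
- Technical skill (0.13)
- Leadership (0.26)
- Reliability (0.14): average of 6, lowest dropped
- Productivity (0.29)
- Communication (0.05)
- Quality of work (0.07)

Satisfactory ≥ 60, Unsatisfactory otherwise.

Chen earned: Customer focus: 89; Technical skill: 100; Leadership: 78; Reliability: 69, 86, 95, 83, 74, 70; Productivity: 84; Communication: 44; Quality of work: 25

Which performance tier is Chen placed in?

Satisfactory

Reliability: drop 69 → average of remaining 5 = 408/5 = 81.6
Weighted total:
  Customer focus 89 × 0.06 = 5.34
  Technical skill 100 × 0.13 = 13
  Leadership 78 × 0.26 = 20.28
  Reliability 81.6 × 0.14 = 11.424
  Productivity 84 × 0.29 = 24.36
  Communication 44 × 0.05 = 2.2
  Quality of work 25 × 0.07 = 1.75
Sum = 78.354
78.354 ≥ 60 → Satisfactory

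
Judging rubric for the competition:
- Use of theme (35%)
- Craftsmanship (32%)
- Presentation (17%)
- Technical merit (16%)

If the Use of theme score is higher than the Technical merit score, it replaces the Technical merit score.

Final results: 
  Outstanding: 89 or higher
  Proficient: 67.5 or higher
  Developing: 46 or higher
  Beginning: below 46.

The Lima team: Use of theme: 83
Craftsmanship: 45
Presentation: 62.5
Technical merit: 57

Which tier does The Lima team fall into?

Use of theme (83) > Technical merit (57), so Technical merit counts as 83.
Weighted total:
  Use of theme 83 × 0.35 = 29.05
  Craftsmanship 45 × 0.32 = 14.4
  Presentation 62.5 × 0.17 = 10.625
  Technical merit 83 × 0.16 = 13.28
Sum = 67.355
67.355 is ≥ 46 and < 67.5 → Developing

Developing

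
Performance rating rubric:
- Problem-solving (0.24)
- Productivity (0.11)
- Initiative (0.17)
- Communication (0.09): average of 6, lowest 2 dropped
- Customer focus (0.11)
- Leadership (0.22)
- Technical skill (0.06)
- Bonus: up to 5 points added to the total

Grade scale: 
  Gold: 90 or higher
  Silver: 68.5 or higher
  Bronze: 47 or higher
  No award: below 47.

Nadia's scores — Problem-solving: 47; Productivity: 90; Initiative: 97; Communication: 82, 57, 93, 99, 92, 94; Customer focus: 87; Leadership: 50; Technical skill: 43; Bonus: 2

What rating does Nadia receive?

Communication: drop 57, 82 → average of remaining 4 = 378/4 = 94.5
Weighted total:
  Problem-solving 47 × 0.24 = 11.28
  Productivity 90 × 0.11 = 9.9
  Initiative 97 × 0.17 = 16.49
  Communication 94.5 × 0.09 = 8.505
  Customer focus 87 × 0.11 = 9.57
  Leadership 50 × 0.22 = 11
  Technical skill 43 × 0.06 = 2.58
Sum = 69.325
Bonus: 69.325 + 2 = 71.325
71.325 is ≥ 68.5 and < 90 → Silver

Silver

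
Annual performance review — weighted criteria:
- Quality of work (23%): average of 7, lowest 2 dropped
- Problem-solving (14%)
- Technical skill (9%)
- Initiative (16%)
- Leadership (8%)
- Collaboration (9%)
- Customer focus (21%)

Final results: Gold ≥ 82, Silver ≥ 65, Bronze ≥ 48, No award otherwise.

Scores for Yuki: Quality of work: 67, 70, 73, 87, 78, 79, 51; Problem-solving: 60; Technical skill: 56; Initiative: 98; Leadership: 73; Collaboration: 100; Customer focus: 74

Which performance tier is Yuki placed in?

Silver

Quality of work: drop 51, 67 → average of remaining 5 = 387/5 = 77.4
Weighted total:
  Quality of work 77.4 × 0.23 = 17.802
  Problem-solving 60 × 0.14 = 8.4
  Technical skill 56 × 0.09 = 5.04
  Initiative 98 × 0.16 = 15.68
  Leadership 73 × 0.08 = 5.84
  Collaboration 100 × 0.09 = 9
  Customer focus 74 × 0.21 = 15.54
Sum = 77.302
77.302 is ≥ 65 and < 82 → Silver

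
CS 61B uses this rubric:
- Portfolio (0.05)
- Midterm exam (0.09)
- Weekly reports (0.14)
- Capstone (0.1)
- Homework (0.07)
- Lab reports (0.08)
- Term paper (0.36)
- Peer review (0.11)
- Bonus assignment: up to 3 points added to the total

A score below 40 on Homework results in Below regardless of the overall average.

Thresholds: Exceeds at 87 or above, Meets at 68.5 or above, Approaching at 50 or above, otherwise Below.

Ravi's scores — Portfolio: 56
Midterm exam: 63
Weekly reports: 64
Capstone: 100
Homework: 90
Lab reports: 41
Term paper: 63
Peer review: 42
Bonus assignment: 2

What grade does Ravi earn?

Approaching

Homework score 90 ≥ 40: minimum met.
Weighted total:
  Portfolio 56 × 0.05 = 2.8
  Midterm exam 63 × 0.09 = 5.67
  Weekly reports 64 × 0.14 = 8.96
  Capstone 100 × 0.1 = 10
  Homework 90 × 0.07 = 6.3
  Lab reports 41 × 0.08 = 3.28
  Term paper 63 × 0.36 = 22.68
  Peer review 42 × 0.11 = 4.62
Sum = 64.31
Bonus assignment: 64.31 + 2 = 66.31
66.31 is ≥ 50 and < 68.5 → Approaching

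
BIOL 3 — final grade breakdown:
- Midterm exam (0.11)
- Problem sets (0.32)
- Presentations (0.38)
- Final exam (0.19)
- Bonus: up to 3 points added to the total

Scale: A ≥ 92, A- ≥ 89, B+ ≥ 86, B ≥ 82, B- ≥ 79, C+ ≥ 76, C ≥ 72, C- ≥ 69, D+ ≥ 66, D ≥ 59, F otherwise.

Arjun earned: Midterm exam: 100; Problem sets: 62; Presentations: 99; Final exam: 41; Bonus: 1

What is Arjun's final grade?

C+

Weighted total:
  Midterm exam 100 × 0.11 = 11
  Problem sets 62 × 0.32 = 19.84
  Presentations 99 × 0.38 = 37.62
  Final exam 41 × 0.19 = 7.79
Sum = 76.25
Bonus: 76.25 + 1 = 77.25
77.25 is ≥ 76 and < 79 → C+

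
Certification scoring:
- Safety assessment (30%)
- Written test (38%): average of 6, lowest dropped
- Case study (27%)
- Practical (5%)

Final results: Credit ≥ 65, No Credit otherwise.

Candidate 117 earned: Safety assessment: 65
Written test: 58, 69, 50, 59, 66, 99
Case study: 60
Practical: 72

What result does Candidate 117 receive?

Credit

Written test: drop 50 → average of remaining 5 = 351/5 = 70.2
Weighted total:
  Safety assessment 65 × 0.3 = 19.5
  Written test 70.2 × 0.38 = 26.676
  Case study 60 × 0.27 = 16.2
  Practical 72 × 0.05 = 3.6
Sum = 65.976
65.976 ≥ 65 → Credit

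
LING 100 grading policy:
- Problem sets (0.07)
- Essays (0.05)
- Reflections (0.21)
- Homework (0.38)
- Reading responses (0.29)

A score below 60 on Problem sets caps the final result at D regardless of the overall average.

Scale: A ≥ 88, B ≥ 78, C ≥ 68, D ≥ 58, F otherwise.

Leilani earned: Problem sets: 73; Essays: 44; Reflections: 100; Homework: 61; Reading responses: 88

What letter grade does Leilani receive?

Problem sets score 73 ≥ 60: minimum met.
Weighted total:
  Problem sets 73 × 0.07 = 5.11
  Essays 44 × 0.05 = 2.2
  Reflections 100 × 0.21 = 21
  Homework 61 × 0.38 = 23.18
  Reading responses 88 × 0.29 = 25.52
Sum = 77.01
77.01 is ≥ 68 and < 78 → C

C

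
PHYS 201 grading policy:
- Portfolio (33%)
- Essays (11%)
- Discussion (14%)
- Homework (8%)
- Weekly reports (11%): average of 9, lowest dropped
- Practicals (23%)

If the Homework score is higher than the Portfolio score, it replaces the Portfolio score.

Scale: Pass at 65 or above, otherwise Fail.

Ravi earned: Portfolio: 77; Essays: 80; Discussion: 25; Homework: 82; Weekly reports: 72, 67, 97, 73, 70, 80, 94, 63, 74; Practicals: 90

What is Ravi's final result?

Pass

Weekly reports: drop 63 → average of remaining 8 = 627/8 = 78.375
Homework (82) > Portfolio (77), so Portfolio counts as 82.
Weighted total:
  Portfolio 82 × 0.33 = 27.06
  Essays 80 × 0.11 = 8.8
  Discussion 25 × 0.14 = 3.5
  Homework 82 × 0.08 = 6.56
  Weekly reports 78.375 × 0.11 = 8.62125
  Practicals 90 × 0.23 = 20.7
Sum = 75.24125
75.24125 ≥ 65 → Pass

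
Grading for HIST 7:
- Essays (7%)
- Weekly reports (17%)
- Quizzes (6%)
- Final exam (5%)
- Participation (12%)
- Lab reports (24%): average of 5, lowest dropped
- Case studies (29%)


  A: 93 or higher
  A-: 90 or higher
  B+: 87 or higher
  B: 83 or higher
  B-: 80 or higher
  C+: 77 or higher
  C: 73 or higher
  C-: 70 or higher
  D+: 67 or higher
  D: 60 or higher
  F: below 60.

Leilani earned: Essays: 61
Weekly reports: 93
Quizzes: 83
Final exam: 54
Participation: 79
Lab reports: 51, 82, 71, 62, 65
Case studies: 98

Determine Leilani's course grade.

Lab reports: drop 51 → average of remaining 4 = 280/4 = 70
Weighted total:
  Essays 61 × 0.07 = 4.27
  Weekly reports 93 × 0.17 = 15.81
  Quizzes 83 × 0.06 = 4.98
  Final exam 54 × 0.05 = 2.7
  Participation 79 × 0.12 = 9.48
  Lab reports 70 × 0.24 = 16.8
  Case studies 98 × 0.29 = 28.42
Sum = 82.46
82.46 is ≥ 80 and < 83 → B-

B-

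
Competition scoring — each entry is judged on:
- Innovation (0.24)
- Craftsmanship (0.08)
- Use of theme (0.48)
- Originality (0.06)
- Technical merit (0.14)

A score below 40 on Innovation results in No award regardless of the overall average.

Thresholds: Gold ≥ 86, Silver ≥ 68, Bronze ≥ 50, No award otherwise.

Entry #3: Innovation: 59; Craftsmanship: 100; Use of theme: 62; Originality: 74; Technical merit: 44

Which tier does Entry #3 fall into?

Bronze

Innovation score 59 ≥ 40: minimum met.
Weighted total:
  Innovation 59 × 0.24 = 14.16
  Craftsmanship 100 × 0.08 = 8
  Use of theme 62 × 0.48 = 29.76
  Originality 74 × 0.06 = 4.44
  Technical merit 44 × 0.14 = 6.16
Sum = 62.52
62.52 is ≥ 50 and < 68 → Bronze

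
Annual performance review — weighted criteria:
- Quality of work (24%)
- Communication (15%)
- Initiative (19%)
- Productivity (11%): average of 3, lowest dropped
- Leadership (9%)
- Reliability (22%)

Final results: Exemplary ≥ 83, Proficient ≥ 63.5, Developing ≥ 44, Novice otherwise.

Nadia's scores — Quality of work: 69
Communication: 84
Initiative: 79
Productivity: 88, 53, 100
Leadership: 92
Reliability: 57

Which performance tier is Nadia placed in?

Productivity: drop 53 → average of remaining 2 = 188/2 = 94
Weighted total:
  Quality of work 69 × 0.24 = 16.56
  Communication 84 × 0.15 = 12.6
  Initiative 79 × 0.19 = 15.01
  Productivity 94 × 0.11 = 10.34
  Leadership 92 × 0.09 = 8.28
  Reliability 57 × 0.22 = 12.54
Sum = 75.33
75.33 is ≥ 63.5 and < 83 → Proficient

Proficient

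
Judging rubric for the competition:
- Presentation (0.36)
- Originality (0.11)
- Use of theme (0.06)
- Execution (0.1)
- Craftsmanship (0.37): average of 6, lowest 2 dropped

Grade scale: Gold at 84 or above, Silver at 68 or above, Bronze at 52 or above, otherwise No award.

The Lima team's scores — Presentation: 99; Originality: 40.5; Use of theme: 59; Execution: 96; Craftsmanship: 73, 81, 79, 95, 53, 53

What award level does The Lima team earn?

Silver

Craftsmanship: drop 53, 53 → average of remaining 4 = 328/4 = 82
Weighted total:
  Presentation 99 × 0.36 = 35.64
  Originality 40.5 × 0.11 = 4.455
  Use of theme 59 × 0.06 = 3.54
  Execution 96 × 0.1 = 9.6
  Craftsmanship 82 × 0.37 = 30.34
Sum = 83.575
83.575 is ≥ 68 and < 84 → Silver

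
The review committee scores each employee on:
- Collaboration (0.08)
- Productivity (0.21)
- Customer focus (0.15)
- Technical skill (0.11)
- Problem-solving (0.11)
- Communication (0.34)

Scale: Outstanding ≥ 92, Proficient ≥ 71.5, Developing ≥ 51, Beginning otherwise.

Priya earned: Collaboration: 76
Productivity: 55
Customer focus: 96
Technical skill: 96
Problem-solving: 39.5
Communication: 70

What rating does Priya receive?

Developing

Weighted total:
  Collaboration 76 × 0.08 = 6.08
  Productivity 55 × 0.21 = 11.55
  Customer focus 96 × 0.15 = 14.4
  Technical skill 96 × 0.11 = 10.56
  Problem-solving 39.5 × 0.11 = 4.345
  Communication 70 × 0.34 = 23.8
Sum = 70.735
70.735 is ≥ 51 and < 71.5 → Developing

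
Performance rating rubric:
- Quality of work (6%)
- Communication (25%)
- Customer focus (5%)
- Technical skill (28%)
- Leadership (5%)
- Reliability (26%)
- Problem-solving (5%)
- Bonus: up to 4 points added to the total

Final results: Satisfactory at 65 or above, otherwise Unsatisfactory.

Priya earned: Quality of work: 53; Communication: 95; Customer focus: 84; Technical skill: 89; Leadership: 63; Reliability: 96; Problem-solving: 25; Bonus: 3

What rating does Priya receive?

Weighted total:
  Quality of work 53 × 0.06 = 3.18
  Communication 95 × 0.25 = 23.75
  Customer focus 84 × 0.05 = 4.2
  Technical skill 89 × 0.28 = 24.92
  Leadership 63 × 0.05 = 3.15
  Reliability 96 × 0.26 = 24.96
  Problem-solving 25 × 0.05 = 1.25
Sum = 85.41
Bonus: 85.41 + 3 = 88.41
88.41 ≥ 65 → Satisfactory

Satisfactory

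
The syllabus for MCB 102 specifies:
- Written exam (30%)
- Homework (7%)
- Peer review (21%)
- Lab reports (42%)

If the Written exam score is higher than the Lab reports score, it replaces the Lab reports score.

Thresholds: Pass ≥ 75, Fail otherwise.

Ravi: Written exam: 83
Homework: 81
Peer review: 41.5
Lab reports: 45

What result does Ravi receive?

Written exam (83) > Lab reports (45), so Lab reports counts as 83.
Weighted total:
  Written exam 83 × 0.3 = 24.9
  Homework 81 × 0.07 = 5.67
  Peer review 41.5 × 0.21 = 8.715
  Lab reports 83 × 0.42 = 34.86
Sum = 74.145
74.145 < 75 → Fail

Fail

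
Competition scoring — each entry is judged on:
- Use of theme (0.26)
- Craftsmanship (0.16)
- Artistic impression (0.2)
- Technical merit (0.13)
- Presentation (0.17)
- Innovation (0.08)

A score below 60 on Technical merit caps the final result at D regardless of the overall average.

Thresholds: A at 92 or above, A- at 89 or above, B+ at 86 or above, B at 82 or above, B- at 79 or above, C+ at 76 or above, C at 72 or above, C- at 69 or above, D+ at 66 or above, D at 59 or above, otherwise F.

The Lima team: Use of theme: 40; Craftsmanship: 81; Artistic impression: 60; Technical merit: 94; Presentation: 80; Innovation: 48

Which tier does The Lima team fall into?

D

Technical merit score 94 ≥ 60: minimum met.
Weighted total:
  Use of theme 40 × 0.26 = 10.4
  Craftsmanship 81 × 0.16 = 12.96
  Artistic impression 60 × 0.2 = 12
  Technical merit 94 × 0.13 = 12.22
  Presentation 80 × 0.17 = 13.6
  Innovation 48 × 0.08 = 3.84
Sum = 65.02
65.02 is ≥ 59 and < 66 → D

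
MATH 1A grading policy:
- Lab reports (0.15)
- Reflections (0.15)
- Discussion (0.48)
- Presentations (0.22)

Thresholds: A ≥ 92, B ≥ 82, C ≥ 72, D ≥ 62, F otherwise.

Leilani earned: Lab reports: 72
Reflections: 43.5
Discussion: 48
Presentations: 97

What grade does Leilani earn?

F

Weighted total:
  Lab reports 72 × 0.15 = 10.8
  Reflections 43.5 × 0.15 = 6.525
  Discussion 48 × 0.48 = 23.04
  Presentations 97 × 0.22 = 21.34
Sum = 61.705
61.705 < 62 → F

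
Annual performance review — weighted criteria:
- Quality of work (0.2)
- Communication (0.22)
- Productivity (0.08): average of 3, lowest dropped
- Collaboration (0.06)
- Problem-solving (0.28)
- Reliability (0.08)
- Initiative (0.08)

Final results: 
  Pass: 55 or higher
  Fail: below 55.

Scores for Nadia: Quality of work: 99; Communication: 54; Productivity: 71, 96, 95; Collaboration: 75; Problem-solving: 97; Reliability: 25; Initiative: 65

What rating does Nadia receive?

Pass

Productivity: drop 71 → average of remaining 2 = 191/2 = 95.5
Weighted total:
  Quality of work 99 × 0.2 = 19.8
  Communication 54 × 0.22 = 11.88
  Productivity 95.5 × 0.08 = 7.64
  Collaboration 75 × 0.06 = 4.5
  Problem-solving 97 × 0.28 = 27.16
  Reliability 25 × 0.08 = 2
  Initiative 65 × 0.08 = 5.2
Sum = 78.18
78.18 ≥ 55 → Pass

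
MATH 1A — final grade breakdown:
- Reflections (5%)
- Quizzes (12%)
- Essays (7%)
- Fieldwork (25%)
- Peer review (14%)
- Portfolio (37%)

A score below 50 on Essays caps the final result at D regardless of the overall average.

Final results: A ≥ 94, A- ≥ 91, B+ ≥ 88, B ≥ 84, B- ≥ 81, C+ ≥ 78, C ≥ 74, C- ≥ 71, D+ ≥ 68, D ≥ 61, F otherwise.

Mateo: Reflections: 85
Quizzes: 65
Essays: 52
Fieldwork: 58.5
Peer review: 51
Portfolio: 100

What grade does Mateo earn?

Essays score 52 ≥ 50: minimum met.
Weighted total:
  Reflections 85 × 0.05 = 4.25
  Quizzes 65 × 0.12 = 7.8
  Essays 52 × 0.07 = 3.64
  Fieldwork 58.5 × 0.25 = 14.625
  Peer review 51 × 0.14 = 7.14
  Portfolio 100 × 0.37 = 37
Sum = 74.455
74.455 is ≥ 74 and < 78 → C

C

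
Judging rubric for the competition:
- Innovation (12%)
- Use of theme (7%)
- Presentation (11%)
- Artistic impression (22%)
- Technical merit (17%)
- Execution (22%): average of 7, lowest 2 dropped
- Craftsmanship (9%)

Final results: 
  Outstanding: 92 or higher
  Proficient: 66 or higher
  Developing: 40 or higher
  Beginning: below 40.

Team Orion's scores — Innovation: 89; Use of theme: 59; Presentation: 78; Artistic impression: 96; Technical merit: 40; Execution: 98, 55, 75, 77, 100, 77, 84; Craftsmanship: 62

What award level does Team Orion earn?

Proficient

Execution: drop 55, 75 → average of remaining 5 = 436/5 = 87.2
Weighted total:
  Innovation 89 × 0.12 = 10.68
  Use of theme 59 × 0.07 = 4.13
  Presentation 78 × 0.11 = 8.58
  Artistic impression 96 × 0.22 = 21.12
  Technical merit 40 × 0.17 = 6.8
  Execution 87.2 × 0.22 = 19.184
  Craftsmanship 62 × 0.09 = 5.58
Sum = 76.074
76.074 is ≥ 66 and < 92 → Proficient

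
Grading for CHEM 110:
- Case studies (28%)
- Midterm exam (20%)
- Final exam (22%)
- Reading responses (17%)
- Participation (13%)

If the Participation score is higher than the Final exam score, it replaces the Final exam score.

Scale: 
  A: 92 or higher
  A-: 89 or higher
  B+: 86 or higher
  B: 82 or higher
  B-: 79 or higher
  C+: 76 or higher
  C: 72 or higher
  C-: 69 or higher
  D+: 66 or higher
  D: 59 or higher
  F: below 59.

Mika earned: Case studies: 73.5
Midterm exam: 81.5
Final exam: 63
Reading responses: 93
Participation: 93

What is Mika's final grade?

B

Participation (93) > Final exam (63), so Final exam counts as 93.
Weighted total:
  Case studies 73.5 × 0.28 = 20.58
  Midterm exam 81.5 × 0.2 = 16.3
  Final exam 93 × 0.22 = 20.46
  Reading responses 93 × 0.17 = 15.81
  Participation 93 × 0.13 = 12.09
Sum = 85.24
85.24 is ≥ 82 and < 86 → B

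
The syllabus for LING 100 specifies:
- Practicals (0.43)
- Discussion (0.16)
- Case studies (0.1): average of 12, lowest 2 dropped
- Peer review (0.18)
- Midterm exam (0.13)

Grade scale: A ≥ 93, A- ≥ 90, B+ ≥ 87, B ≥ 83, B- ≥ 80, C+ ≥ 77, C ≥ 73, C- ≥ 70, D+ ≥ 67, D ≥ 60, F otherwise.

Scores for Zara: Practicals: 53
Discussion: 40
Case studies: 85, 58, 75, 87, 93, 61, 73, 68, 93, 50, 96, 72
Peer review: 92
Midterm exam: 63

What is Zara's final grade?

D

Case studies: drop 50, 58 → average of remaining 10 = 803/10 = 80.3
Weighted total:
  Practicals 53 × 0.43 = 22.79
  Discussion 40 × 0.16 = 6.4
  Case studies 80.3 × 0.1 = 8.03
  Peer review 92 × 0.18 = 16.56
  Midterm exam 63 × 0.13 = 8.19
Sum = 61.97
61.97 is ≥ 60 and < 67 → D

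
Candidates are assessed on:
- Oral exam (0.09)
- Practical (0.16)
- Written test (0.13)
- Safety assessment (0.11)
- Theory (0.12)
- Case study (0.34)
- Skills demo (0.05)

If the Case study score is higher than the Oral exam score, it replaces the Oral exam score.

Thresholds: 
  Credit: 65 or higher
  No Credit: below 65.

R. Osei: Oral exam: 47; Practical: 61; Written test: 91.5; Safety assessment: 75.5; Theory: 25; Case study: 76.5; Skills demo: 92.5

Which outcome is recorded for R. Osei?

Case study (76.5) > Oral exam (47), so Oral exam counts as 76.5.
Weighted total:
  Oral exam 76.5 × 0.09 = 6.885
  Practical 61 × 0.16 = 9.76
  Written test 91.5 × 0.13 = 11.895
  Safety assessment 75.5 × 0.11 = 8.305
  Theory 25 × 0.12 = 3
  Case study 76.5 × 0.34 = 26.01
  Skills demo 92.5 × 0.05 = 4.625
Sum = 70.48
70.48 ≥ 65 → Credit

Credit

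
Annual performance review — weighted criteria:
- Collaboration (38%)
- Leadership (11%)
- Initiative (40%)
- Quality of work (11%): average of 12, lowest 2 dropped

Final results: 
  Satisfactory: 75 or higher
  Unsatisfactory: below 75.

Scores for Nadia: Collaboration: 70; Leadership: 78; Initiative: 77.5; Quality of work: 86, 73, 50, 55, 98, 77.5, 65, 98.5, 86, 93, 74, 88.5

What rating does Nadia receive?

Satisfactory

Quality of work: drop 50, 55 → average of remaining 10 = 839.5/10 = 83.95
Weighted total:
  Collaboration 70 × 0.38 = 26.6
  Leadership 78 × 0.11 = 8.58
  Initiative 77.5 × 0.4 = 31
  Quality of work 83.95 × 0.11 = 9.2345
Sum = 75.4145
75.4145 ≥ 75 → Satisfactory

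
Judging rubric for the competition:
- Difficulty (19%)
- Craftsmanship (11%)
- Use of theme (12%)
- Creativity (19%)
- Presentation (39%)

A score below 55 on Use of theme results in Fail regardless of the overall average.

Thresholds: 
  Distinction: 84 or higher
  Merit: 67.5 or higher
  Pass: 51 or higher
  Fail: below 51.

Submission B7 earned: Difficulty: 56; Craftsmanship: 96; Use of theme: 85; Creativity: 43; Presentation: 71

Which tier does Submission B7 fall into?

Pass

Use of theme score 85 ≥ 55: minimum met.
Weighted total:
  Difficulty 56 × 0.19 = 10.64
  Craftsmanship 96 × 0.11 = 10.56
  Use of theme 85 × 0.12 = 10.2
  Creativity 43 × 0.19 = 8.17
  Presentation 71 × 0.39 = 27.69
Sum = 67.26
67.26 is ≥ 51 and < 67.5 → Pass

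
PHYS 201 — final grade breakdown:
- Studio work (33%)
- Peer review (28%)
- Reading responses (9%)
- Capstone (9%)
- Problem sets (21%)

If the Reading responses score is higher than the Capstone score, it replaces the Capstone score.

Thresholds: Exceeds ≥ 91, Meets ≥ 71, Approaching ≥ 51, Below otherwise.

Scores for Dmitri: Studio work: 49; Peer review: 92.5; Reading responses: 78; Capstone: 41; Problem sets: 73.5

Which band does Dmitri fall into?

Meets

Reading responses (78) > Capstone (41), so Capstone counts as 78.
Weighted total:
  Studio work 49 × 0.33 = 16.17
  Peer review 92.5 × 0.28 = 25.9
  Reading responses 78 × 0.09 = 7.02
  Capstone 78 × 0.09 = 7.02
  Problem sets 73.5 × 0.21 = 15.435
Sum = 71.545
71.545 is ≥ 71 and < 91 → Meets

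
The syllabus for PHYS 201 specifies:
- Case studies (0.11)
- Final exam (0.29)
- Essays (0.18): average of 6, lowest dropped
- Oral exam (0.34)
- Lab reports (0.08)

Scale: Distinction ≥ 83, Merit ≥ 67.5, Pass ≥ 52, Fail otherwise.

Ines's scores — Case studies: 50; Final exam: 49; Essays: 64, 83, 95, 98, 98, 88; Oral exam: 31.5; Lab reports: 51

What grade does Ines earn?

Fail

Essays: drop 64 → average of remaining 5 = 462/5 = 92.4
Weighted total:
  Case studies 50 × 0.11 = 5.5
  Final exam 49 × 0.29 = 14.21
  Essays 92.4 × 0.18 = 16.632
  Oral exam 31.5 × 0.34 = 10.71
  Lab reports 51 × 0.08 = 4.08
Sum = 51.132
51.132 < 52 → Fail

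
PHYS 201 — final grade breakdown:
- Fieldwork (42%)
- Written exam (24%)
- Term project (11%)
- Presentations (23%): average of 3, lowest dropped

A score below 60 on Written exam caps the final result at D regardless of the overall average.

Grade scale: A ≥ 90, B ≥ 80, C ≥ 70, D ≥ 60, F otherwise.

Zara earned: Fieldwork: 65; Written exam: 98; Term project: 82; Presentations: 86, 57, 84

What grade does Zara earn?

C

Presentations: drop 57 → average of remaining 2 = 170/2 = 85
Written exam score 98 ≥ 60: minimum met.
Weighted total:
  Fieldwork 65 × 0.42 = 27.3
  Written exam 98 × 0.24 = 23.52
  Term project 82 × 0.11 = 9.02
  Presentations 85 × 0.23 = 19.55
Sum = 79.39
79.39 is ≥ 70 and < 80 → C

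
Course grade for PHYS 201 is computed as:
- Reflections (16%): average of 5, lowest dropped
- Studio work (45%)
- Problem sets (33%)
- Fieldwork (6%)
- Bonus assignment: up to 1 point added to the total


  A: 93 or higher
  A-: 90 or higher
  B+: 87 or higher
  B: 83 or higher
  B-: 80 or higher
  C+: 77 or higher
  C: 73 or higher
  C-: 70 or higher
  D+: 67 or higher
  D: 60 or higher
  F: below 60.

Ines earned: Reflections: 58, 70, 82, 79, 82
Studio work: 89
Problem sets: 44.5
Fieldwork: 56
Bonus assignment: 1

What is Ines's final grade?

Reflections: drop 58 → average of remaining 4 = 313/4 = 78.25
Weighted total:
  Reflections 78.25 × 0.16 = 12.52
  Studio work 89 × 0.45 = 40.05
  Problem sets 44.5 × 0.33 = 14.685
  Fieldwork 56 × 0.06 = 3.36
Sum = 70.615
Bonus assignment: 70.615 + 1 = 71.615
71.615 is ≥ 70 and < 73 → C-

C-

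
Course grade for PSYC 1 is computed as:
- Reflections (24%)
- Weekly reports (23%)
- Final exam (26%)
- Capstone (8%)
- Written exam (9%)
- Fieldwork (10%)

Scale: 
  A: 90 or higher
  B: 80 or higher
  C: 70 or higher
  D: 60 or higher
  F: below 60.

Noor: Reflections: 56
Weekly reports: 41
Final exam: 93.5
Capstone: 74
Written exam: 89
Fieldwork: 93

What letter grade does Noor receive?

Weighted total:
  Reflections 56 × 0.24 = 13.44
  Weekly reports 41 × 0.23 = 9.43
  Final exam 93.5 × 0.26 = 24.31
  Capstone 74 × 0.08 = 5.92
  Written exam 89 × 0.09 = 8.01
  Fieldwork 93 × 0.1 = 9.3
Sum = 70.41
70.41 is ≥ 70 and < 80 → C

C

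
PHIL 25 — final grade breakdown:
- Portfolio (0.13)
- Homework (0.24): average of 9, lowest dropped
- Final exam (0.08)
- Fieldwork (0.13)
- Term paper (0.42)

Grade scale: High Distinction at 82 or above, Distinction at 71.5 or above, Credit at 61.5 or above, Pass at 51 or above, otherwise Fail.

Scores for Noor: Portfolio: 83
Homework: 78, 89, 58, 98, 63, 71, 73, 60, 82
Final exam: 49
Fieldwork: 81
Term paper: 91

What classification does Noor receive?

Distinction

Homework: drop 58 → average of remaining 8 = 614/8 = 76.75
Weighted total:
  Portfolio 83 × 0.13 = 10.79
  Homework 76.75 × 0.24 = 18.42
  Final exam 49 × 0.08 = 3.92
  Fieldwork 81 × 0.13 = 10.53
  Term paper 91 × 0.42 = 38.22
Sum = 81.88
81.88 is ≥ 71.5 and < 82 → Distinction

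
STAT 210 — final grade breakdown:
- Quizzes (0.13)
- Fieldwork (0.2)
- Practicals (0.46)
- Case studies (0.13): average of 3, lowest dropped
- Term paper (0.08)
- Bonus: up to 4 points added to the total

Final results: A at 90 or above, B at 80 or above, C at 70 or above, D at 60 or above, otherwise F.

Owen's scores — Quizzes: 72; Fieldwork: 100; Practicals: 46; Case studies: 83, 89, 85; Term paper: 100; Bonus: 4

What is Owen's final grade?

C

Case studies: drop 83 → average of remaining 2 = 174/2 = 87
Weighted total:
  Quizzes 72 × 0.13 = 9.36
  Fieldwork 100 × 0.2 = 20
  Practicals 46 × 0.46 = 21.16
  Case studies 87 × 0.13 = 11.31
  Term paper 100 × 0.08 = 8
Sum = 69.83
Bonus: 69.83 + 4 = 73.83
73.83 is ≥ 70 and < 80 → C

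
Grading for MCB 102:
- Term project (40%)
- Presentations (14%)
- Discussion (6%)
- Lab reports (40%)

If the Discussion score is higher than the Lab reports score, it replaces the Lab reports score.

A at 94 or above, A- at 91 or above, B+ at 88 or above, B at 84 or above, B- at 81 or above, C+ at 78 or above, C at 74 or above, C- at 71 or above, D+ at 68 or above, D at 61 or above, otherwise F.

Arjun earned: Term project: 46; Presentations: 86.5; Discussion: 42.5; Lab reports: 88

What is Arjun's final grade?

D+

Discussion (42.5) ≤ Lab reports (88), so Lab reports stays at 88.
Weighted total:
  Term project 46 × 0.4 = 18.4
  Presentations 86.5 × 0.14 = 12.11
  Discussion 42.5 × 0.06 = 2.55
  Lab reports 88 × 0.4 = 35.2
Sum = 68.26
68.26 is ≥ 68 and < 71 → D+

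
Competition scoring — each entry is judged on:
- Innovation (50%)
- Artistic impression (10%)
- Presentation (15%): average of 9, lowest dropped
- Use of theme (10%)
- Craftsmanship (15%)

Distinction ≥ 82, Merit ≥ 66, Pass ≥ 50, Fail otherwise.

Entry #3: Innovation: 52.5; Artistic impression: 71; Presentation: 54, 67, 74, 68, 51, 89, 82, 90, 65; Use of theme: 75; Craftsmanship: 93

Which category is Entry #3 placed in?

Presentation: drop 51 → average of remaining 8 = 589/8 = 73.625
Weighted total:
  Innovation 52.5 × 0.5 = 26.25
  Artistic impression 71 × 0.1 = 7.1
  Presentation 73.625 × 0.15 = 11.04375
  Use of theme 75 × 0.1 = 7.5
  Craftsmanship 93 × 0.15 = 13.95
Sum = 65.84375
65.84375 is ≥ 50 and < 66 → Pass

Pass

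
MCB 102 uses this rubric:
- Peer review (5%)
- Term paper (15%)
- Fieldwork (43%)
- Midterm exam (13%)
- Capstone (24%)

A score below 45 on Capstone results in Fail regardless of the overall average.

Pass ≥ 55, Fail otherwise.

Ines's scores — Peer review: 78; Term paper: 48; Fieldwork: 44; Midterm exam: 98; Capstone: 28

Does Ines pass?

Capstone score 28 < 45: minimum not met.
Weighted total:
  Peer review 78 × 0.05 = 3.9
  Term paper 48 × 0.15 = 7.2
  Fieldwork 44 × 0.43 = 18.92
  Midterm exam 98 × 0.13 = 12.74
  Capstone 28 × 0.24 = 6.72
Sum = 49.48
Because the Capstone minimum was not met, the result is Fail.

Fail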